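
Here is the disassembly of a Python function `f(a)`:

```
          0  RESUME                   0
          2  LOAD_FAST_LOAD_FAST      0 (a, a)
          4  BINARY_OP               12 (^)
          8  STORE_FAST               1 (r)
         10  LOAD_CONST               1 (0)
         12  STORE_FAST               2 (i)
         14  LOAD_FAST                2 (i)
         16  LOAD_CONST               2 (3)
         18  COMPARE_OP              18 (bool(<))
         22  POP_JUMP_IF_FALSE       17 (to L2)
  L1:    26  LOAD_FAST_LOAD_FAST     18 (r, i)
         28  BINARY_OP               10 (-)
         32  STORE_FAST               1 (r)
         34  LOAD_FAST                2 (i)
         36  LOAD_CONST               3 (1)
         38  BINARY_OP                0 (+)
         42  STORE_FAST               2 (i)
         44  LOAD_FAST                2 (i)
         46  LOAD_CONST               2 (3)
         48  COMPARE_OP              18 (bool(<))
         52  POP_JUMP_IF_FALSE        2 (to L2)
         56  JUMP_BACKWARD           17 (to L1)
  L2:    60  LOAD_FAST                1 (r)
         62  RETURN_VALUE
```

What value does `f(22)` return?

-3

LOAD_FAST_LOAD_FAST a,a → push 22,22. Stack: [22, 22]
BINARY_OP ^ → 22 ^ 22 = 0. Stack: [0]
STORE_FAST r → r=0. Stack: []
LOAD_CONST → push 0. Stack: [0]
STORE_FAST i → i=0. Stack: []
LOAD_FAST i → push 0. Stack: [0]
LOAD_CONST → push 3. Stack: [0, 3]
COMPARE_OP bool(<) → 0 vs 3 = True. Stack: [True]
POP_JUMP_IF_FALSE → pop True; no jump. Stack: []
LOAD_FAST_LOAD_FAST r,i → push 0,0. Stack: [0, 0]
BINARY_OP - → 0 - 0 = 0. Stack: [0]
STORE_FAST r → r=0. Stack: []
LOAD_FAST i → push 0. Stack: [0]
LOAD_CONST → push 1. Stack: [0, 1]
BINARY_OP + → 0 + 1 = 1. Stack: [1]
STORE_FAST i → i=1. Stack: []
LOAD_FAST i → push 1. Stack: [1]
LOAD_CONST → push 3. Stack: [1, 3]
COMPARE_OP bool(<) → 1 vs 3 = True. Stack: [True]
POP_JUMP_IF_FALSE → pop True; no jump. Stack: []
LOAD_FAST_LOAD_FAST r,i → push 0,1. Stack: [0, 1]
BINARY_OP - → 0 - 1 = -1. Stack: [-1]
STORE_FAST r → r=-1. Stack: []
LOAD_FAST i → push 1. Stack: [1]
LOAD_CONST → push 1. Stack: [1, 1]
BINARY_OP + → 1 + 1 = 2. Stack: [2]
STORE_FAST i → i=2. Stack: []
LOAD_FAST i → push 2. Stack: [2]
LOAD_CONST → push 3. Stack: [2, 3]
COMPARE_OP bool(<) → 2 vs 3 = True. Stack: [True]
POP_JUMP_IF_FALSE → pop True; no jump. Stack: []
LOAD_FAST_LOAD_FAST r,i → push -1,2. Stack: [-1, 2]
BINARY_OP - → -1 - 2 = -3. Stack: [-3]
STORE_FAST r → r=-3. Stack: []
LOAD_FAST i → push 2. Stack: [2]
LOAD_CONST → push 1. Stack: [2, 1]
BINARY_OP + → 2 + 1 = 3. Stack: [3]
STORE_FAST i → i=3. Stack: []
LOAD_FAST i → push 3. Stack: [3]
LOAD_CONST → push 3. Stack: [3, 3]
COMPARE_OP bool(<) → 3 vs 3 = False. Stack: [False]
POP_JUMP_IF_FALSE → pop False; jump. Stack: []
LOAD_FAST r → push -3. Stack: [-3]
RETURN_VALUE → return -3.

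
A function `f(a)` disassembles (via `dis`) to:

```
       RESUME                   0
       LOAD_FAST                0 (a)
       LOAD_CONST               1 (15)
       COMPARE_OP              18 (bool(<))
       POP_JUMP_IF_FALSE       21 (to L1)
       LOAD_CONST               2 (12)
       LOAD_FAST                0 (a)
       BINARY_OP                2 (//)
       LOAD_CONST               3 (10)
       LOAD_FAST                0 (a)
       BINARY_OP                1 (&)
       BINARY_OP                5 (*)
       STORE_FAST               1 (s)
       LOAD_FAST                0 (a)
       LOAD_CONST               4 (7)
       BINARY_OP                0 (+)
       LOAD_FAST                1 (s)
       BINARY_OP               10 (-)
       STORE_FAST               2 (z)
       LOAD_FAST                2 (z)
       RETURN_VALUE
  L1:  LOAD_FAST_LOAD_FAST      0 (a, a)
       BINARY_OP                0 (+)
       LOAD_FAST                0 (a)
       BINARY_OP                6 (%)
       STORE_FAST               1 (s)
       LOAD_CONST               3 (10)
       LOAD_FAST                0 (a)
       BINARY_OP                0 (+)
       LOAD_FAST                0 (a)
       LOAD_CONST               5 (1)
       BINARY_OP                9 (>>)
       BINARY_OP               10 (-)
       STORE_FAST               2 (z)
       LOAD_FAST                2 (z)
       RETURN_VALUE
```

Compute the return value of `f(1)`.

LOAD_FAST a → push 1. Stack: [1]
LOAD_CONST → push 15. Stack: [1, 15]
COMPARE_OP bool(<) → 1 vs 15 = True. Stack: [True]
POP_JUMP_IF_FALSE → pop True; no jump. Stack: []
LOAD_CONST → push 12. Stack: [12]
LOAD_FAST a → push 1. Stack: [12, 1]
BINARY_OP // → 12 // 1 = 12. Stack: [12]
LOAD_CONST → push 10. Stack: [12, 10]
LOAD_FAST a → push 1. Stack: [12, 10, 1]
BINARY_OP & → 10 & 1 = 0. Stack: [12, 0]
BINARY_OP * → 12 * 0 = 0. Stack: [0]
STORE_FAST s → s=0. Stack: []
LOAD_FAST a → push 1. Stack: [1]
LOAD_CONST → push 7. Stack: [1, 7]
BINARY_OP + → 1 + 7 = 8. Stack: [8]
LOAD_FAST s → push 0. Stack: [8, 0]
BINARY_OP - → 8 - 0 = 8. Stack: [8]
STORE_FAST z → z=8. Stack: []
LOAD_FAST z → push 8. Stack: [8]
RETURN_VALUE → return 8.

8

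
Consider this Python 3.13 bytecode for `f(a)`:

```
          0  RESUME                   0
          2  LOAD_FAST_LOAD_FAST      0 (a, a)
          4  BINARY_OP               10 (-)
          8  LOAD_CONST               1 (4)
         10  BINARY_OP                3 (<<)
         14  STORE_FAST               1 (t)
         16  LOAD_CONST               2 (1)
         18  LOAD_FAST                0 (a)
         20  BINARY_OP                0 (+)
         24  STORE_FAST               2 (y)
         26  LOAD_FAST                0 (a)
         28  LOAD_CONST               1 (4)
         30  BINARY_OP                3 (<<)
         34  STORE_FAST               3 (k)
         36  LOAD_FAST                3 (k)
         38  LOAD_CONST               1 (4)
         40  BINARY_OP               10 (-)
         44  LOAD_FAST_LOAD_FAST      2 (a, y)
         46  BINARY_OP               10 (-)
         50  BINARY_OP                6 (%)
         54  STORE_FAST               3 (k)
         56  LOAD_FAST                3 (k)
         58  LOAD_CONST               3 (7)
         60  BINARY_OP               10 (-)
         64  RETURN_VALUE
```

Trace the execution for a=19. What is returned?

-7

LOAD_FAST_LOAD_FAST a,a → push 19,19. Stack: [19, 19]
BINARY_OP - → 19 - 19 = 0. Stack: [0]
LOAD_CONST → push 4. Stack: [0, 4]
BINARY_OP << → 0 << 4 = 0. Stack: [0]
STORE_FAST t → t=0. Stack: []
LOAD_CONST → push 1. Stack: [1]
LOAD_FAST a → push 19. Stack: [1, 19]
BINARY_OP + → 1 + 19 = 20. Stack: [20]
STORE_FAST y → y=20. Stack: []
LOAD_FAST a → push 19. Stack: [19]
LOAD_CONST → push 4. Stack: [19, 4]
BINARY_OP << → 19 << 4 = 304. Stack: [304]
STORE_FAST k → k=304. Stack: []
LOAD_FAST k → push 304. Stack: [304]
LOAD_CONST → push 4. Stack: [304, 4]
BINARY_OP - → 304 - 4 = 300. Stack: [300]
LOAD_FAST_LOAD_FAST a,y → push 19,20. Stack: [300, 19, 20]
BINARY_OP - → 19 - 20 = -1. Stack: [300, -1]
BINARY_OP % → 300 % -1 = 0. Stack: [0]
STORE_FAST k → k=0. Stack: []
LOAD_FAST k → push 0. Stack: [0]
LOAD_CONST → push 7. Stack: [0, 7]
BINARY_OP - → 0 - 7 = -7. Stack: [-7]
RETURN_VALUE → return -7.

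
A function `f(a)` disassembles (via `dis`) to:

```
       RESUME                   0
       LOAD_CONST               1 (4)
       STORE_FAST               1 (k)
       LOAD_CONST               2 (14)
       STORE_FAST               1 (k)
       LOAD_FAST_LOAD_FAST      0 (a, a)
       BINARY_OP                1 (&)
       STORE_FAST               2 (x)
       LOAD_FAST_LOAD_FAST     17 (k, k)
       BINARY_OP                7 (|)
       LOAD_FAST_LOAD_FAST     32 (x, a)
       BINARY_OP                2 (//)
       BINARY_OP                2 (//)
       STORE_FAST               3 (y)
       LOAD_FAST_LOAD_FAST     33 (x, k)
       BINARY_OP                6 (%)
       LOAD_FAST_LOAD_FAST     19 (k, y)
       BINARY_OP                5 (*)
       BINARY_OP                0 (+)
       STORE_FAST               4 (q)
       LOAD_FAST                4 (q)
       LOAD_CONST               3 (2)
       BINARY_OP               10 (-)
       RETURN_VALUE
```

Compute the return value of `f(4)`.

LOAD_CONST → push 4. Stack: [4]
STORE_FAST k → k=4. Stack: []
LOAD_CONST → push 14. Stack: [14]
STORE_FAST k → k=14. Stack: []
LOAD_FAST_LOAD_FAST a,a → push 4,4. Stack: [4, 4]
BINARY_OP & → 4 & 4 = 4. Stack: [4]
STORE_FAST x → x=4. Stack: []
LOAD_FAST_LOAD_FAST k,k → push 14,14. Stack: [14, 14]
BINARY_OP | → 14 | 14 = 14. Stack: [14]
LOAD_FAST_LOAD_FAST x,a → push 4,4. Stack: [14, 4, 4]
BINARY_OP // → 4 // 4 = 1. Stack: [14, 1]
BINARY_OP // → 14 // 1 = 14. Stack: [14]
STORE_FAST y → y=14. Stack: []
LOAD_FAST_LOAD_FAST x,k → push 4,14. Stack: [4, 14]
BINARY_OP % → 4 % 14 = 4. Stack: [4]
LOAD_FAST_LOAD_FAST k,y → push 14,14. Stack: [4, 14, 14]
BINARY_OP * → 14 * 14 = 196. Stack: [4, 196]
BINARY_OP + → 4 + 196 = 200. Stack: [200]
STORE_FAST q → q=200. Stack: []
LOAD_FAST q → push 200. Stack: [200]
LOAD_CONST → push 2. Stack: [200, 2]
BINARY_OP - → 200 - 2 = 198. Stack: [198]
RETURN_VALUE → return 198.

198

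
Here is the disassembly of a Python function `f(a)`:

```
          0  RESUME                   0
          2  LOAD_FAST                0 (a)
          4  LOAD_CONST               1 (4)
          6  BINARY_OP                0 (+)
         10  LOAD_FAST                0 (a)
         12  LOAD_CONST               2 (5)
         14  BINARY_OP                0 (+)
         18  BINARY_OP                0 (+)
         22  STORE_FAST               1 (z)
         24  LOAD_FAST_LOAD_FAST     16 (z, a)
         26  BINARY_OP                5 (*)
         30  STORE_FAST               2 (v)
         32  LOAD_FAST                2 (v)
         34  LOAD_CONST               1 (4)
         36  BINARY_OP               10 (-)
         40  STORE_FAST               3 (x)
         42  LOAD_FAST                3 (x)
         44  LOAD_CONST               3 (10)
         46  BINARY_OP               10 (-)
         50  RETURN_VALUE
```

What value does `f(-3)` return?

LOAD_FAST a → push -3. Stack: [-3]
LOAD_CONST → push 4. Stack: [-3, 4]
BINARY_OP + → -3 + 4 = 1. Stack: [1]
LOAD_FAST a → push -3. Stack: [1, -3]
LOAD_CONST → push 5. Stack: [1, -3, 5]
BINARY_OP + → -3 + 5 = 2. Stack: [1, 2]
BINARY_OP + → 1 + 2 = 3. Stack: [3]
STORE_FAST z → z=3. Stack: []
LOAD_FAST_LOAD_FAST z,a → push 3,-3. Stack: [3, -3]
BINARY_OP * → 3 * -3 = -9. Stack: [-9]
STORE_FAST v → v=-9. Stack: []
LOAD_FAST v → push -9. Stack: [-9]
LOAD_CONST → push 4. Stack: [-9, 4]
BINARY_OP - → -9 - 4 = -13. Stack: [-13]
STORE_FAST x → x=-13. Stack: []
LOAD_FAST x → push -13. Stack: [-13]
LOAD_CONST → push 10. Stack: [-13, 10]
BINARY_OP - → -13 - 10 = -23. Stack: [-23]
RETURN_VALUE → return -23.

-23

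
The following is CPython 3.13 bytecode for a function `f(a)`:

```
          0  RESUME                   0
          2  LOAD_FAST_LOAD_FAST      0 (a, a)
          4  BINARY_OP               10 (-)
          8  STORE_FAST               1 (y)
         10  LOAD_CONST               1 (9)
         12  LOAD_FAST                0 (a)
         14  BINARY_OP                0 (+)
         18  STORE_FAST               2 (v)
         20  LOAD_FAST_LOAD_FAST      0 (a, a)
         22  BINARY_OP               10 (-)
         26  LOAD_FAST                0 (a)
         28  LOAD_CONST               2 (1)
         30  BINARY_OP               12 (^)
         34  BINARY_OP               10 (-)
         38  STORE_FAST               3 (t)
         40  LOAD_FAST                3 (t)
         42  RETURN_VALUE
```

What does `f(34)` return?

-35

LOAD_FAST_LOAD_FAST a,a → push 34,34. Stack: [34, 34]
BINARY_OP - → 34 - 34 = 0. Stack: [0]
STORE_FAST y → y=0. Stack: []
LOAD_CONST → push 9. Stack: [9]
LOAD_FAST a → push 34. Stack: [9, 34]
BINARY_OP + → 9 + 34 = 43. Stack: [43]
STORE_FAST v → v=43. Stack: []
LOAD_FAST_LOAD_FAST a,a → push 34,34. Stack: [34, 34]
BINARY_OP - → 34 - 34 = 0. Stack: [0]
LOAD_FAST a → push 34. Stack: [0, 34]
LOAD_CONST → push 1. Stack: [0, 34, 1]
BINARY_OP ^ → 34 ^ 1 = 35. Stack: [0, 35]
BINARY_OP - → 0 - 35 = -35. Stack: [-35]
STORE_FAST t → t=-35. Stack: []
LOAD_FAST t → push -35. Stack: [-35]
RETURN_VALUE → return -35.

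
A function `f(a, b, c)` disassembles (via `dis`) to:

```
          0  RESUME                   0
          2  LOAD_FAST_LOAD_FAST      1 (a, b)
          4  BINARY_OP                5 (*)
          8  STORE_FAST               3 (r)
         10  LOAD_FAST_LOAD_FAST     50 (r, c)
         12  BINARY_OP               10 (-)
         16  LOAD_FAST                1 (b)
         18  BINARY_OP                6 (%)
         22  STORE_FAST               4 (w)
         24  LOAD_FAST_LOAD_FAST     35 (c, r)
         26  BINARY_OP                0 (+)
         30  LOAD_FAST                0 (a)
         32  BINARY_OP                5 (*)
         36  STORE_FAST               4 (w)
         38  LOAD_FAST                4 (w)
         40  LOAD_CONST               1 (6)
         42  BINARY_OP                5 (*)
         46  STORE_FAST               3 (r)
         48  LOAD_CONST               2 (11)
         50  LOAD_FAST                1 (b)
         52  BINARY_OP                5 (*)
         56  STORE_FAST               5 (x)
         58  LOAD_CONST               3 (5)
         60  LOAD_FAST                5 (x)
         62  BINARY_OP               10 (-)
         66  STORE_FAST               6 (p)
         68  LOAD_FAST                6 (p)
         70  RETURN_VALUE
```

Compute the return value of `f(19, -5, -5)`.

60

LOAD_FAST_LOAD_FAST a,b → push 19,-5. Stack: [19, -5]
BINARY_OP * → 19 * -5 = -95. Stack: [-95]
STORE_FAST r → r=-95. Stack: []
LOAD_FAST_LOAD_FAST r,c → push -95,-5. Stack: [-95, -5]
BINARY_OP - → -95 - -5 = -90. Stack: [-90]
LOAD_FAST b → push -5. Stack: [-90, -5]
BINARY_OP % → -90 % -5 = 0. Stack: [0]
STORE_FAST w → w=0. Stack: []
LOAD_FAST_LOAD_FAST c,r → push -5,-95. Stack: [-5, -95]
BINARY_OP + → -5 + -95 = -100. Stack: [-100]
LOAD_FAST a → push 19. Stack: [-100, 19]
BINARY_OP * → -100 * 19 = -1900. Stack: [-1900]
STORE_FAST w → w=-1900. Stack: []
LOAD_FAST w → push -1900. Stack: [-1900]
LOAD_CONST → push 6. Stack: [-1900, 6]
BINARY_OP * → -1900 * 6 = -11400. Stack: [-11400]
STORE_FAST r → r=-11400. Stack: []
LOAD_CONST → push 11. Stack: [11]
LOAD_FAST b → push -5. Stack: [11, -5]
BINARY_OP * → 11 * -5 = -55. Stack: [-55]
STORE_FAST x → x=-55. Stack: []
LOAD_CONST → push 5. Stack: [5]
LOAD_FAST x → push -55. Stack: [5, -55]
BINARY_OP - → 5 - -55 = 60. Stack: [60]
STORE_FAST p → p=60. Stack: []
LOAD_FAST p → push 60. Stack: [60]
RETURN_VALUE → return 60.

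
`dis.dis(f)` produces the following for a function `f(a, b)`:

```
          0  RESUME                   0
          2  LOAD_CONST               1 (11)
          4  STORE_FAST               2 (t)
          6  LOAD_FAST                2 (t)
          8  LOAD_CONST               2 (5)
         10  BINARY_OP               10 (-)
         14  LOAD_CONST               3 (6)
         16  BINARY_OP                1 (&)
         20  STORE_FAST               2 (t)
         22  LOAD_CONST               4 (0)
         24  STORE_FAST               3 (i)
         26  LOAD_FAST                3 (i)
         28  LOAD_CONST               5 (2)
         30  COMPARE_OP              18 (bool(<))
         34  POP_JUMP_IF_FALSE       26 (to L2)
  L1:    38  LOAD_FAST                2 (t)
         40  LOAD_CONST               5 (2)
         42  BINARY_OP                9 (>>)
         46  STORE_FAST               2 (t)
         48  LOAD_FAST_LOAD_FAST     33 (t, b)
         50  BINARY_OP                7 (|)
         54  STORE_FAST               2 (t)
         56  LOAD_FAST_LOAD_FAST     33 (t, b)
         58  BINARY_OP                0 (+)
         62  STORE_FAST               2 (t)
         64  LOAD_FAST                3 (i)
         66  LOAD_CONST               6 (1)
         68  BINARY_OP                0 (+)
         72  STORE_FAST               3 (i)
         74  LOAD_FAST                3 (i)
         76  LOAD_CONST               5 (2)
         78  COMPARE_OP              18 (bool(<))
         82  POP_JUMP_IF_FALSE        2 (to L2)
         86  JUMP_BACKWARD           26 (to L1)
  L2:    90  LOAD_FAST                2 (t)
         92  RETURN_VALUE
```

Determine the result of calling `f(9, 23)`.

54

LOAD_CONST → push 11. Stack: [11]
STORE_FAST t → t=11. Stack: []
LOAD_FAST t → push 11. Stack: [11]
LOAD_CONST → push 5. Stack: [11, 5]
BINARY_OP - → 11 - 5 = 6. Stack: [6]
LOAD_CONST → push 6. Stack: [6, 6]
BINARY_OP & → 6 & 6 = 6. Stack: [6]
STORE_FAST t → t=6. Stack: []
LOAD_CONST → push 0. Stack: [0]
STORE_FAST i → i=0. Stack: []
LOAD_FAST i → push 0. Stack: [0]
LOAD_CONST → push 2. Stack: [0, 2]
COMPARE_OP bool(<) → 0 vs 2 = True. Stack: [True]
POP_JUMP_IF_FALSE → pop True; no jump. Stack: []
LOAD_FAST t → push 6. Stack: [6]
LOAD_CONST → push 2. Stack: [6, 2]
BINARY_OP >> → 6 >> 2 = 1. Stack: [1]
STORE_FAST t → t=1. Stack: []
LOAD_FAST_LOAD_FAST t,b → push 1,23. Stack: [1, 23]
BINARY_OP | → 1 | 23 = 23. Stack: [23]
STORE_FAST t → t=23. Stack: []
LOAD_FAST_LOAD_FAST t,b → push 23,23. Stack: [23, 23]
BINARY_OP + → 23 + 23 = 46. Stack: [46]
STORE_FAST t → t=46. Stack: []
LOAD_FAST i → push 0. Stack: [0]
LOAD_CONST → push 1. Stack: [0, 1]
BINARY_OP + → 0 + 1 = 1. Stack: [1]
STORE_FAST i → i=1. Stack: []
LOAD_FAST i → push 1. Stack: [1]
LOAD_CONST → push 2. Stack: [1, 2]
COMPARE_OP bool(<) → 1 vs 2 = True. Stack: [True]
POP_JUMP_IF_FALSE → pop True; no jump. Stack: []
LOAD_FAST t → push 46. Stack: [46]
LOAD_CONST → push 2. Stack: [46, 2]
BINARY_OP >> → 46 >> 2 = 11. Stack: [11]
STORE_FAST t → t=11. Stack: []
LOAD_FAST_LOAD_FAST t,b → push 11,23. Stack: [11, 23]
BINARY_OP | → 11 | 23 = 31. Stack: [31]
STORE_FAST t → t=31. Stack: []
LOAD_FAST_LOAD_FAST t,b → push 31,23. Stack: [31, 23]
BINARY_OP + → 31 + 23 = 54. Stack: [54]
STORE_FAST t → t=54. Stack: []
LOAD_FAST i → push 1. Stack: [1]
LOAD_CONST → push 1. Stack: [1, 1]
BINARY_OP + → 1 + 1 = 2. Stack: [2]
STORE_FAST i → i=2. Stack: []
LOAD_FAST i → push 2. Stack: [2]
LOAD_CONST → push 2. Stack: [2, 2]
COMPARE_OP bool(<) → 2 vs 2 = False. Stack: [False]
POP_JUMP_IF_FALSE → pop False; jump. Stack: []
LOAD_FAST t → push 54. Stack: [54]
RETURN_VALUE → return 54.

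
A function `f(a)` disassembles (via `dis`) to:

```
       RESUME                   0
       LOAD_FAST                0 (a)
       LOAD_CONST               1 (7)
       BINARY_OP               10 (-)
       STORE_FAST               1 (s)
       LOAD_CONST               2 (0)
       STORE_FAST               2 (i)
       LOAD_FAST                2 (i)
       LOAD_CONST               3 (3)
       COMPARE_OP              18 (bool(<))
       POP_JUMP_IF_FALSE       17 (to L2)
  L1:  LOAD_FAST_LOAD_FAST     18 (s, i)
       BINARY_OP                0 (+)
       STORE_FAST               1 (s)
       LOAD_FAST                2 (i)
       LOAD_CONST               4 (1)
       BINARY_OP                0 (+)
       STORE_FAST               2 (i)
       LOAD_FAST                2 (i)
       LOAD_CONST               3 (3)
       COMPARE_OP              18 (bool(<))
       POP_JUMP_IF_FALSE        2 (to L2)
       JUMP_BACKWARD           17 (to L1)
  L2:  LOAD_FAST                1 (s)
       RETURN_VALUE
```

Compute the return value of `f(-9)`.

LOAD_FAST a → push -9. Stack: [-9]
LOAD_CONST → push 7. Stack: [-9, 7]
BINARY_OP - → -9 - 7 = -16. Stack: [-16]
STORE_FAST s → s=-16. Stack: []
LOAD_CONST → push 0. Stack: [0]
STORE_FAST i → i=0. Stack: []
LOAD_FAST i → push 0. Stack: [0]
LOAD_CONST → push 3. Stack: [0, 3]
COMPARE_OP bool(<) → 0 vs 3 = True. Stack: [True]
POP_JUMP_IF_FALSE → pop True; no jump. Stack: []
LOAD_FAST_LOAD_FAST s,i → push -16,0. Stack: [-16, 0]
BINARY_OP + → -16 + 0 = -16. Stack: [-16]
STORE_FAST s → s=-16. Stack: []
LOAD_FAST i → push 0. Stack: [0]
LOAD_CONST → push 1. Stack: [0, 1]
BINARY_OP + → 0 + 1 = 1. Stack: [1]
STORE_FAST i → i=1. Stack: []
LOAD_FAST i → push 1. Stack: [1]
LOAD_CONST → push 3. Stack: [1, 3]
COMPARE_OP bool(<) → 1 vs 3 = True. Stack: [True]
POP_JUMP_IF_FALSE → pop True; no jump. Stack: []
LOAD_FAST_LOAD_FAST s,i → push -16,1. Stack: [-16, 1]
BINARY_OP + → -16 + 1 = -15. Stack: [-15]
STORE_FAST s → s=-15. Stack: []
LOAD_FAST i → push 1. Stack: [1]
LOAD_CONST → push 1. Stack: [1, 1]
BINARY_OP + → 1 + 1 = 2. Stack: [2]
STORE_FAST i → i=2. Stack: []
LOAD_FAST i → push 2. Stack: [2]
LOAD_CONST → push 3. Stack: [2, 3]
COMPARE_OP bool(<) → 2 vs 3 = True. Stack: [True]
POP_JUMP_IF_FALSE → pop True; no jump. Stack: []
LOAD_FAST_LOAD_FAST s,i → push -15,2. Stack: [-15, 2]
BINARY_OP + → -15 + 2 = -13. Stack: [-13]
STORE_FAST s → s=-13. Stack: []
LOAD_FAST i → push 2. Stack: [2]
LOAD_CONST → push 1. Stack: [2, 1]
BINARY_OP + → 2 + 1 = 3. Stack: [3]
STORE_FAST i → i=3. Stack: []
LOAD_FAST i → push 3. Stack: [3]
LOAD_CONST → push 3. Stack: [3, 3]
COMPARE_OP bool(<) → 3 vs 3 = False. Stack: [False]
POP_JUMP_IF_FALSE → pop False; jump. Stack: []
LOAD_FAST s → push -13. Stack: [-13]
RETURN_VALUE → return -13.

-13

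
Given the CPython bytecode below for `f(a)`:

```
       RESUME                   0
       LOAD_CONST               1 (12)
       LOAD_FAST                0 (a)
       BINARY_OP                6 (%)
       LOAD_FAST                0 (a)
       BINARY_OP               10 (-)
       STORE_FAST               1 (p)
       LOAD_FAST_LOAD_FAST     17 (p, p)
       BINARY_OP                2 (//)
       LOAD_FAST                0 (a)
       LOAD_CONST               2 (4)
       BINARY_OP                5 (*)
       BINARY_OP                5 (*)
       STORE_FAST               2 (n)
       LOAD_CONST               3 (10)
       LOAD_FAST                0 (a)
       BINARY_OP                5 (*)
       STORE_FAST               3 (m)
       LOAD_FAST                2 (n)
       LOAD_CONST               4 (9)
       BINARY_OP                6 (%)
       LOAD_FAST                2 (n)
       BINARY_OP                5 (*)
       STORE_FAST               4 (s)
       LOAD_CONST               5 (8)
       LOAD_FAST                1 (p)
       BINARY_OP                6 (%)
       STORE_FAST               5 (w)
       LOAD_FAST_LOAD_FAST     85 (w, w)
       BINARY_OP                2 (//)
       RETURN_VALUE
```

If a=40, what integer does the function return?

1

LOAD_CONST → push 12. Stack: [12]
LOAD_FAST a → push 40. Stack: [12, 40]
BINARY_OP % → 12 % 40 = 12. Stack: [12]
LOAD_FAST a → push 40. Stack: [12, 40]
BINARY_OP - → 12 - 40 = -28. Stack: [-28]
STORE_FAST p → p=-28. Stack: []
LOAD_FAST_LOAD_FAST p,p → push -28,-28. Stack: [-28, -28]
BINARY_OP // → -28 // -28 = 1. Stack: [1]
LOAD_FAST a → push 40. Stack: [1, 40]
LOAD_CONST → push 4. Stack: [1, 40, 4]
BINARY_OP * → 40 * 4 = 160. Stack: [1, 160]
BINARY_OP * → 1 * 160 = 160. Stack: [160]
STORE_FAST n → n=160. Stack: []
LOAD_CONST → push 10. Stack: [10]
LOAD_FAST a → push 40. Stack: [10, 40]
BINARY_OP * → 10 * 40 = 400. Stack: [400]
STORE_FAST m → m=400. Stack: []
LOAD_FAST n → push 160. Stack: [160]
LOAD_CONST → push 9. Stack: [160, 9]
BINARY_OP % → 160 % 9 = 7. Stack: [7]
LOAD_FAST n → push 160. Stack: [7, 160]
BINARY_OP * → 7 * 160 = 1120. Stack: [1120]
STORE_FAST s → s=1120. Stack: []
LOAD_CONST → push 8. Stack: [8]
LOAD_FAST p → push -28. Stack: [8, -28]
BINARY_OP % → 8 % -28 = -20. Stack: [-20]
STORE_FAST w → w=-20. Stack: []
LOAD_FAST_LOAD_FAST w,w → push -20,-20. Stack: [-20, -20]
BINARY_OP // → -20 // -20 = 1. Stack: [1]
RETURN_VALUE → return 1.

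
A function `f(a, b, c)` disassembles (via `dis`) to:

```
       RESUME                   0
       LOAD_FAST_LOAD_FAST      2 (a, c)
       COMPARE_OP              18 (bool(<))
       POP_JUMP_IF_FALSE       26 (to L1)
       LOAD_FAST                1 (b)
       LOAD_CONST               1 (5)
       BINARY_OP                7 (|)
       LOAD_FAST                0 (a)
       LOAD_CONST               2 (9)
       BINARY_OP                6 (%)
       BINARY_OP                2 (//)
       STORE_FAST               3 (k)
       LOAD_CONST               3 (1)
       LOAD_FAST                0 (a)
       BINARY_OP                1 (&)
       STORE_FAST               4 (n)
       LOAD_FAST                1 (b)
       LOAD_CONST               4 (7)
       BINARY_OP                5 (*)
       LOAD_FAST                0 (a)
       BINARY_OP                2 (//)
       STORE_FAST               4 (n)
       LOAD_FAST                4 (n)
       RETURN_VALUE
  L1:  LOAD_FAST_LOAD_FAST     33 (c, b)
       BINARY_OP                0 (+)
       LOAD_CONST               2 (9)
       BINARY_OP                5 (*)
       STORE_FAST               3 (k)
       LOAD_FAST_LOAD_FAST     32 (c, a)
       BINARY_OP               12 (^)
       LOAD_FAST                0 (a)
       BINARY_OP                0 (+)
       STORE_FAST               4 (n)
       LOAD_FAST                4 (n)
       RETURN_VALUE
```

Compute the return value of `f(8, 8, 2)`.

LOAD_FAST_LOAD_FAST a,c → push 8,2. Stack: [8, 2]
COMPARE_OP bool(<) → 8 vs 2 = False. Stack: [False]
POP_JUMP_IF_FALSE → pop False; jump. Stack: []
LOAD_FAST_LOAD_FAST c,b → push 2,8. Stack: [2, 8]
BINARY_OP + → 2 + 8 = 10. Stack: [10]
LOAD_CONST → push 9. Stack: [10, 9]
BINARY_OP * → 10 * 9 = 90. Stack: [90]
STORE_FAST k → k=90. Stack: []
LOAD_FAST_LOAD_FAST c,a → push 2,8. Stack: [2, 8]
BINARY_OP ^ → 2 ^ 8 = 10. Stack: [10]
LOAD_FAST a → push 8. Stack: [10, 8]
BINARY_OP + → 10 + 8 = 18. Stack: [18]
STORE_FAST n → n=18. Stack: []
LOAD_FAST n → push 18. Stack: [18]
RETURN_VALUE → return 18.

18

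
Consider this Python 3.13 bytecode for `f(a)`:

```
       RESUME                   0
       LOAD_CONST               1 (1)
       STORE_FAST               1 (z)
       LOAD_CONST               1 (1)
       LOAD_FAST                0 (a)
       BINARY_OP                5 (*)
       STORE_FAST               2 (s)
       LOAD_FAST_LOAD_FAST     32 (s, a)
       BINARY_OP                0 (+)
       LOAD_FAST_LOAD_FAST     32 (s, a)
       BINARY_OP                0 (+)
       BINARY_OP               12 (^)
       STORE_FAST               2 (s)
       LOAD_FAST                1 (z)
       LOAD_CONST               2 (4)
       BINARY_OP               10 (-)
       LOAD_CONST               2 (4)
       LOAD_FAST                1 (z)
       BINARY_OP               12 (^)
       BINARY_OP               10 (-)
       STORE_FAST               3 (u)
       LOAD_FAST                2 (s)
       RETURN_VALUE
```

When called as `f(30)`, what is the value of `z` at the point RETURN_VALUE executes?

1

LOAD_CONST → push 1. Stack: [1]
STORE_FAST z → z=1. Stack: []
LOAD_CONST → push 1. Stack: [1]
LOAD_FAST a → push 30. Stack: [1, 30]
BINARY_OP * → 1 * 30 = 30. Stack: [30]
STORE_FAST s → s=30. Stack: []
LOAD_FAST_LOAD_FAST s,a → push 30,30. Stack: [30, 30]
BINARY_OP + → 30 + 30 = 60. Stack: [60]
LOAD_FAST_LOAD_FAST s,a → push 30,30. Stack: [60, 30, 30]
BINARY_OP + → 30 + 30 = 60. Stack: [60, 60]
BINARY_OP ^ → 60 ^ 60 = 0. Stack: [0]
STORE_FAST s → s=0. Stack: []
LOAD_FAST z → push 1. Stack: [1]
LOAD_CONST → push 4. Stack: [1, 4]
BINARY_OP - → 1 - 4 = -3. Stack: [-3]
LOAD_CONST → push 4. Stack: [-3, 4]
LOAD_FAST z → push 1. Stack: [-3, 4, 1]
BINARY_OP ^ → 4 ^ 1 = 5. Stack: [-3, 5]
BINARY_OP - → -3 - 5 = -8. Stack: [-8]
STORE_FAST u → u=-8. Stack: []
LOAD_FAST s → push 0. Stack: [0]
RETURN_VALUE → return 0.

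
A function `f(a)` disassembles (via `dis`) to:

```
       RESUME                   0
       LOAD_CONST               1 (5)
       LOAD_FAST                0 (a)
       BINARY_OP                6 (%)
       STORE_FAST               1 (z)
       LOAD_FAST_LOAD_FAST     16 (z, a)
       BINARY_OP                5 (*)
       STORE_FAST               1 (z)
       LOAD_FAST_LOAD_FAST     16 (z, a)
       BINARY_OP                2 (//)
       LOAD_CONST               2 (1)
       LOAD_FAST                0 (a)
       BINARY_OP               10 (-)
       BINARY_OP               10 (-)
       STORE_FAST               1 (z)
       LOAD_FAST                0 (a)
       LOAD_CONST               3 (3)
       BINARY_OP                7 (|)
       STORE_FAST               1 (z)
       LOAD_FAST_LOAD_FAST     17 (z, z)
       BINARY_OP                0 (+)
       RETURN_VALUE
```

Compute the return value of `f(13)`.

30

LOAD_CONST → push 5. Stack: [5]
LOAD_FAST a → push 13. Stack: [5, 13]
BINARY_OP % → 5 % 13 = 5. Stack: [5]
STORE_FAST z → z=5. Stack: []
LOAD_FAST_LOAD_FAST z,a → push 5,13. Stack: [5, 13]
BINARY_OP * → 5 * 13 = 65. Stack: [65]
STORE_FAST z → z=65. Stack: []
LOAD_FAST_LOAD_FAST z,a → push 65,13. Stack: [65, 13]
BINARY_OP // → 65 // 13 = 5. Stack: [5]
LOAD_CONST → push 1. Stack: [5, 1]
LOAD_FAST a → push 13. Stack: [5, 1, 13]
BINARY_OP - → 1 - 13 = -12. Stack: [5, -12]
BINARY_OP - → 5 - -12 = 17. Stack: [17]
STORE_FAST z → z=17. Stack: []
LOAD_FAST a → push 13. Stack: [13]
LOAD_CONST → push 3. Stack: [13, 3]
BINARY_OP | → 13 | 3 = 15. Stack: [15]
STORE_FAST z → z=15. Stack: []
LOAD_FAST_LOAD_FAST z,z → push 15,15. Stack: [15, 15]
BINARY_OP + → 15 + 15 = 30. Stack: [30]
RETURN_VALUE → return 30.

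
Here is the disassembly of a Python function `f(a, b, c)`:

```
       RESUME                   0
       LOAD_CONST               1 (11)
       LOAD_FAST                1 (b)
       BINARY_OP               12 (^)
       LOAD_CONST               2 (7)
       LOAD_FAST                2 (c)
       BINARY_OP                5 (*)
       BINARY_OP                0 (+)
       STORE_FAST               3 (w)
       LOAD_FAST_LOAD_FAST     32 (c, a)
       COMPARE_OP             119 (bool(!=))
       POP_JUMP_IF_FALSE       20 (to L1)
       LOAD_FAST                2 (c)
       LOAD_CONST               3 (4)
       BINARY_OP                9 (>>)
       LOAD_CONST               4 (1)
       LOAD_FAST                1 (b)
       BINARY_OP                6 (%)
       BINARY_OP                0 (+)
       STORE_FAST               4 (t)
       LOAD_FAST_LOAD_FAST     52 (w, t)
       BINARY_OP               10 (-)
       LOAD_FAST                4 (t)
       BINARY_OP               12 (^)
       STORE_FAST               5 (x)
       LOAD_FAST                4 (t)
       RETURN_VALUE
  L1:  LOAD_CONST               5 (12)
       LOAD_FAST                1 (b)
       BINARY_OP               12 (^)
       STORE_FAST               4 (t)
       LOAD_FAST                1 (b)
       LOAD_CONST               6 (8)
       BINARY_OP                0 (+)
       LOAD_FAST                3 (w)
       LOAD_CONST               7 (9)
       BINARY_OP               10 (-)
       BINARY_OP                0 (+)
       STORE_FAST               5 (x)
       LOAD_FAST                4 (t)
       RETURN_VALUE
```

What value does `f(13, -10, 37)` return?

-7

LOAD_CONST → push 11. Stack: [11]
LOAD_FAST b → push -10. Stack: [11, -10]
BINARY_OP ^ → 11 ^ -10 = -3. Stack: [-3]
LOAD_CONST → push 7. Stack: [-3, 7]
LOAD_FAST c → push 37. Stack: [-3, 7, 37]
BINARY_OP * → 7 * 37 = 259. Stack: [-3, 259]
BINARY_OP + → -3 + 259 = 256. Stack: [256]
STORE_FAST w → w=256. Stack: []
LOAD_FAST_LOAD_FAST c,a → push 37,13. Stack: [37, 13]
COMPARE_OP bool(!=) → 37 vs 13 = True. Stack: [True]
POP_JUMP_IF_FALSE → pop True; no jump. Stack: []
LOAD_FAST c → push 37. Stack: [37]
LOAD_CONST → push 4. Stack: [37, 4]
BINARY_OP >> → 37 >> 4 = 2. Stack: [2]
LOAD_CONST → push 1. Stack: [2, 1]
LOAD_FAST b → push -10. Stack: [2, 1, -10]
BINARY_OP % → 1 % -10 = -9. Stack: [2, -9]
BINARY_OP + → 2 + -9 = -7. Stack: [-7]
STORE_FAST t → t=-7. Stack: []
LOAD_FAST_LOAD_FAST w,t → push 256,-7. Stack: [256, -7]
BINARY_OP - → 256 - -7 = 263. Stack: [263]
LOAD_FAST t → push -7. Stack: [263, -7]
BINARY_OP ^ → 263 ^ -7 = -258. Stack: [-258]
STORE_FAST x → x=-258. Stack: []
LOAD_FAST t → push -7. Stack: [-7]
RETURN_VALUE → return -7.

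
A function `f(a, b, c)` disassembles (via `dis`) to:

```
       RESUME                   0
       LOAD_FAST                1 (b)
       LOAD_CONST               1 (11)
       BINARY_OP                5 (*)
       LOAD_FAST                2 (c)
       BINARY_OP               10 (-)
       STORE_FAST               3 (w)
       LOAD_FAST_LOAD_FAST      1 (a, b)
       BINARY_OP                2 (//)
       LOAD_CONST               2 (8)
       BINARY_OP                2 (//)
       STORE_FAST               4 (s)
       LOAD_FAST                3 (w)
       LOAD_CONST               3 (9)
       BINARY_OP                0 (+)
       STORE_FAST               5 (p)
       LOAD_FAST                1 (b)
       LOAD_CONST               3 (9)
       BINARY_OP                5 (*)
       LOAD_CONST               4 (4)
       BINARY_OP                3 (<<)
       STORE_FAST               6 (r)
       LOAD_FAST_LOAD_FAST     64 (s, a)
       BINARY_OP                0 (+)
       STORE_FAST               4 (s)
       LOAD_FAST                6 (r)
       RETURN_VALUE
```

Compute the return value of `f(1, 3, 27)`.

LOAD_FAST b → push 3. Stack: [3]
LOAD_CONST → push 11. Stack: [3, 11]
BINARY_OP * → 3 * 11 = 33. Stack: [33]
LOAD_FAST c → push 27. Stack: [33, 27]
BINARY_OP - → 33 - 27 = 6. Stack: [6]
STORE_FAST w → w=6. Stack: []
LOAD_FAST_LOAD_FAST a,b → push 1,3. Stack: [1, 3]
BINARY_OP // → 1 // 3 = 0. Stack: [0]
LOAD_CONST → push 8. Stack: [0, 8]
BINARY_OP // → 0 // 8 = 0. Stack: [0]
STORE_FAST s → s=0. Stack: []
LOAD_FAST w → push 6. Stack: [6]
LOAD_CONST → push 9. Stack: [6, 9]
BINARY_OP + → 6 + 9 = 15. Stack: [15]
STORE_FAST p → p=15. Stack: []
LOAD_FAST b → push 3. Stack: [3]
LOAD_CONST → push 9. Stack: [3, 9]
BINARY_OP * → 3 * 9 = 27. Stack: [27]
LOAD_CONST → push 4. Stack: [27, 4]
BINARY_OP << → 27 << 4 = 432. Stack: [432]
STORE_FAST r → r=432. Stack: []
LOAD_FAST_LOAD_FAST s,a → push 0,1. Stack: [0, 1]
BINARY_OP + → 0 + 1 = 1. Stack: [1]
STORE_FAST s → s=1. Stack: []
LOAD_FAST r → push 432. Stack: [432]
RETURN_VALUE → return 432.

432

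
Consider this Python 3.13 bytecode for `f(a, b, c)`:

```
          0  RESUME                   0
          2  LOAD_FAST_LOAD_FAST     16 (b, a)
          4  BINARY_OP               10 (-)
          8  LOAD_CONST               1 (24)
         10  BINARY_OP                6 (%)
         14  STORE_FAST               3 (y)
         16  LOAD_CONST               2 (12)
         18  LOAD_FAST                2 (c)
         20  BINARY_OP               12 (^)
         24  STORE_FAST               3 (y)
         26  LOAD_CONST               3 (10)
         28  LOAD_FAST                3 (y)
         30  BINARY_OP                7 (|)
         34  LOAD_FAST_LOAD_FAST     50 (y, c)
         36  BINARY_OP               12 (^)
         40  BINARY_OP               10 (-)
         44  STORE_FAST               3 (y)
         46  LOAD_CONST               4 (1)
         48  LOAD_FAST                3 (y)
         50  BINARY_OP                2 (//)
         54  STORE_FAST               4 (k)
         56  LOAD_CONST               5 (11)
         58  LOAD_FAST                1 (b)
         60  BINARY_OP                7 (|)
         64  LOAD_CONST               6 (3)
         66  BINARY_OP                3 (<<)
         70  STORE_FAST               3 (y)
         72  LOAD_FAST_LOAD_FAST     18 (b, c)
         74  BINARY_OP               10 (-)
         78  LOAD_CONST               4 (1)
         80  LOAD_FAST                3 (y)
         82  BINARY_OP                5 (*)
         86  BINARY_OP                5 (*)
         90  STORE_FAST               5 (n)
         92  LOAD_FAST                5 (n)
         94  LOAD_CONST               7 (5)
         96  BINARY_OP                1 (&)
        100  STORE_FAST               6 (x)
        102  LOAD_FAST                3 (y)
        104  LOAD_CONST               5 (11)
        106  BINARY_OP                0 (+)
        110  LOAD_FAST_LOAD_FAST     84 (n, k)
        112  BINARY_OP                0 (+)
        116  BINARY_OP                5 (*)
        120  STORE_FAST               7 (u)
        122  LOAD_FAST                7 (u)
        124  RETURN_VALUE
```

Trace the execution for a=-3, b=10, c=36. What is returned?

LOAD_FAST_LOAD_FAST b,a → push 10,-3. Stack: [10, -3]
BINARY_OP - → 10 - -3 = 13. Stack: [13]
LOAD_CONST → push 24. Stack: [13, 24]
BINARY_OP % → 13 % 24 = 13. Stack: [13]
STORE_FAST y → y=13. Stack: []
LOAD_CONST → push 12. Stack: [12]
LOAD_FAST c → push 36. Stack: [12, 36]
BINARY_OP ^ → 12 ^ 36 = 40. Stack: [40]
STORE_FAST y → y=40. Stack: []
LOAD_CONST → push 10. Stack: [10]
LOAD_FAST y → push 40. Stack: [10, 40]
BINARY_OP | → 10 | 40 = 42. Stack: [42]
LOAD_FAST_LOAD_FAST y,c → push 40,36. Stack: [42, 40, 36]
BINARY_OP ^ → 40 ^ 36 = 12. Stack: [42, 12]
BINARY_OP - → 42 - 12 = 30. Stack: [30]
STORE_FAST y → y=30. Stack: []
LOAD_CONST → push 1. Stack: [1]
LOAD_FAST y → push 30. Stack: [1, 30]
BINARY_OP // → 1 // 30 = 0. Stack: [0]
STORE_FAST k → k=0. Stack: []
LOAD_CONST → push 11. Stack: [11]
LOAD_FAST b → push 10. Stack: [11, 10]
BINARY_OP | → 11 | 10 = 11. Stack: [11]
LOAD_CONST → push 3. Stack: [11, 3]
BINARY_OP << → 11 << 3 = 88. Stack: [88]
STORE_FAST y → y=88. Stack: []
LOAD_FAST_LOAD_FAST b,c → push 10,36. Stack: [10, 36]
BINARY_OP - → 10 - 36 = -26. Stack: [-26]
LOAD_CONST → push 1. Stack: [-26, 1]
LOAD_FAST y → push 88. Stack: [-26, 1, 88]
BINARY_OP * → 1 * 88 = 88. Stack: [-26, 88]
BINARY_OP * → -26 * 88 = -2288. Stack: [-2288]
STORE_FAST n → n=-2288. Stack: []
LOAD_FAST n → push -2288. Stack: [-2288]
LOAD_CONST → push 5. Stack: [-2288, 5]
BINARY_OP & → -2288 & 5 = 0. Stack: [0]
STORE_FAST x → x=0. Stack: []
LOAD_FAST y → push 88. Stack: [88]
LOAD_CONST → push 11. Stack: [88, 11]
BINARY_OP + → 88 + 11 = 99. Stack: [99]
LOAD_FAST_LOAD_FAST n,k → push -2288,0. Stack: [99, -2288, 0]
BINARY_OP + → -2288 + 0 = -2288. Stack: [99, -2288]
BINARY_OP * → 99 * -2288 = -226512. Stack: [-226512]
STORE_FAST u → u=-226512. Stack: []
LOAD_FAST u → push -226512. Stack: [-226512]
RETURN_VALUE → return -226512.

-226512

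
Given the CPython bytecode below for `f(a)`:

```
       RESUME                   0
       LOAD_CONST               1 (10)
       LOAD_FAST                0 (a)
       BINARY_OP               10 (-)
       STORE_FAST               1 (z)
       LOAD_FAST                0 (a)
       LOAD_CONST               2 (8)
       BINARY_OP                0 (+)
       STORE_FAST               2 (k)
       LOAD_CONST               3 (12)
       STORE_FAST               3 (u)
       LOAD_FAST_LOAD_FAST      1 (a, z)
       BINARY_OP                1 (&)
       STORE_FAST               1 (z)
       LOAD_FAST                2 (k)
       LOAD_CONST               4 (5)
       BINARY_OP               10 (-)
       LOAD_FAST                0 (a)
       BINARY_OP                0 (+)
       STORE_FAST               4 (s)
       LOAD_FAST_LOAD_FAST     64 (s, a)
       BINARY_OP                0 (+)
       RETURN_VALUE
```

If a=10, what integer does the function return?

LOAD_CONST → push 10. Stack: [10]
LOAD_FAST a → push 10. Stack: [10, 10]
BINARY_OP - → 10 - 10 = 0. Stack: [0]
STORE_FAST z → z=0. Stack: []
LOAD_FAST a → push 10. Stack: [10]
LOAD_CONST → push 8. Stack: [10, 8]
BINARY_OP + → 10 + 8 = 18. Stack: [18]
STORE_FAST k → k=18. Stack: []
LOAD_CONST → push 12. Stack: [12]
STORE_FAST u → u=12. Stack: []
LOAD_FAST_LOAD_FAST a,z → push 10,0. Stack: [10, 0]
BINARY_OP & → 10 & 0 = 0. Stack: [0]
STORE_FAST z → z=0. Stack: []
LOAD_FAST k → push 18. Stack: [18]
LOAD_CONST → push 5. Stack: [18, 5]
BINARY_OP - → 18 - 5 = 13. Stack: [13]
LOAD_FAST a → push 10. Stack: [13, 10]
BINARY_OP + → 13 + 10 = 23. Stack: [23]
STORE_FAST s → s=23. Stack: []
LOAD_FAST_LOAD_FAST s,a → push 23,10. Stack: [23, 10]
BINARY_OP + → 23 + 10 = 33. Stack: [33]
RETURN_VALUE → return 33.

33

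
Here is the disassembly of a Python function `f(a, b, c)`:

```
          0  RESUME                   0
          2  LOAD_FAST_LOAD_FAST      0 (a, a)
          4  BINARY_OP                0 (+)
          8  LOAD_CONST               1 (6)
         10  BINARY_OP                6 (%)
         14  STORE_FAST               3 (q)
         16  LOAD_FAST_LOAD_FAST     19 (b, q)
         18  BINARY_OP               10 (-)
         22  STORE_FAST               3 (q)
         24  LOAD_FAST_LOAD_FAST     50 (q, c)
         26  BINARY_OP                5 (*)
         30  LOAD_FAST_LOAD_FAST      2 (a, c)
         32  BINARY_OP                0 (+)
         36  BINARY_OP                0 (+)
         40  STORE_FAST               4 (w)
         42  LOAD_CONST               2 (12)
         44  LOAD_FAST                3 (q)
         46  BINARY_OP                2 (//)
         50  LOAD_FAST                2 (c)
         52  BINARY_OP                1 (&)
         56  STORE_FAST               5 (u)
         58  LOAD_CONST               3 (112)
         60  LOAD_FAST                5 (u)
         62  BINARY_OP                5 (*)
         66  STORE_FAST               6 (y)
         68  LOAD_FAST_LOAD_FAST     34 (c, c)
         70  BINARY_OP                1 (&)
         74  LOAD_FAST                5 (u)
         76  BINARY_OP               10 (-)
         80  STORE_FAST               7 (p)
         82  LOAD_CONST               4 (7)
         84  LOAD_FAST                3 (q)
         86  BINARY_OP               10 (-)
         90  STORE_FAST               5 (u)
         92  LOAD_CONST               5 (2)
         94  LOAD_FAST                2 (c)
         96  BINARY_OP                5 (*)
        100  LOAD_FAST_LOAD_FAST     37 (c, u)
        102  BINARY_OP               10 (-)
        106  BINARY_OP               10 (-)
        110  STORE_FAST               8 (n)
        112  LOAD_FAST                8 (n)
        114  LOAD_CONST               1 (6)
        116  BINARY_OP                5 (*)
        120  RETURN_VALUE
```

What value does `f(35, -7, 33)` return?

306

LOAD_FAST_LOAD_FAST a,a → push 35,35. Stack: [35, 35]
BINARY_OP + → 35 + 35 = 70. Stack: [70]
LOAD_CONST → push 6. Stack: [70, 6]
BINARY_OP % → 70 % 6 = 4. Stack: [4]
STORE_FAST q → q=4. Stack: []
LOAD_FAST_LOAD_FAST b,q → push -7,4. Stack: [-7, 4]
BINARY_OP - → -7 - 4 = -11. Stack: [-11]
STORE_FAST q → q=-11. Stack: []
LOAD_FAST_LOAD_FAST q,c → push -11,33. Stack: [-11, 33]
BINARY_OP * → -11 * 33 = -363. Stack: [-363]
LOAD_FAST_LOAD_FAST a,c → push 35,33. Stack: [-363, 35, 33]
BINARY_OP + → 35 + 33 = 68. Stack: [-363, 68]
BINARY_OP + → -363 + 68 = -295. Stack: [-295]
STORE_FAST w → w=-295. Stack: []
LOAD_CONST → push 12. Stack: [12]
LOAD_FAST q → push -11. Stack: [12, -11]
BINARY_OP // → 12 // -11 = -2. Stack: [-2]
LOAD_FAST c → push 33. Stack: [-2, 33]
BINARY_OP & → -2 & 33 = 32. Stack: [32]
STORE_FAST u → u=32. Stack: []
LOAD_CONST → push 112. Stack: [112]
LOAD_FAST u → push 32. Stack: [112, 32]
BINARY_OP * → 112 * 32 = 3584. Stack: [3584]
STORE_FAST y → y=3584. Stack: []
LOAD_FAST_LOAD_FAST c,c → push 33,33. Stack: [33, 33]
BINARY_OP & → 33 & 33 = 33. Stack: [33]
LOAD_FAST u → push 32. Stack: [33, 32]
BINARY_OP - → 33 - 32 = 1. Stack: [1]
STORE_FAST p → p=1. Stack: []
LOAD_CONST → push 7. Stack: [7]
LOAD_FAST q → push -11. Stack: [7, -11]
BINARY_OP - → 7 - -11 = 18. Stack: [18]
STORE_FAST u → u=18. Stack: []
LOAD_CONST → push 2. Stack: [2]
LOAD_FAST c → push 33. Stack: [2, 33]
BINARY_OP * → 2 * 33 = 66. Stack: [66]
LOAD_FAST_LOAD_FAST c,u → push 33,18. Stack: [66, 33, 18]
BINARY_OP - → 33 - 18 = 15. Stack: [66, 15]
BINARY_OP - → 66 - 15 = 51. Stack: [51]
STORE_FAST n → n=51. Stack: []
LOAD_FAST n → push 51. Stack: [51]
LOAD_CONST → push 6. Stack: [51, 6]
BINARY_OP * → 51 * 6 = 306. Stack: [306]
RETURN_VALUE → return 306.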